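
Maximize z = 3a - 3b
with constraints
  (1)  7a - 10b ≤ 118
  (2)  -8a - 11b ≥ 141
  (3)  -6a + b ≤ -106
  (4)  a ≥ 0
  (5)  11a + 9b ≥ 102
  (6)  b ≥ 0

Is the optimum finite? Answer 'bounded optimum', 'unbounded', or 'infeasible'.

The boundaries 7a - 10b = 118 and -6a + b = -106 meet at (942/53, 34/53), but that point violates -8a - 11b ≥ 141. Every candidate vertex is excluded by some other constraint, so the feasible region is empty.

infeasible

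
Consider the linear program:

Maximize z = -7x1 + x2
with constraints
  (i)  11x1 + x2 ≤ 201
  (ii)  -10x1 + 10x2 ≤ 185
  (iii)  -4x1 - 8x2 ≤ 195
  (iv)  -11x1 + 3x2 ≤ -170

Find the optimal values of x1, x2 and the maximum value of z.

x1 = 31/4, x2 = -113/4, maximum z = -165/2

Extreme points and z = -7x1 + x2:
  (601/28, -983/28) → z = -2595/14
  (773/44, 31/4) → z = -2535/22
  (31/4, -113/4) → z = -165/2

The optimum lies where -4x1 - 8x2 = 195 and -11x1 + 3x2 = -170.
Solving simultaneously gives x1 = 31/4, x2 = -113/4.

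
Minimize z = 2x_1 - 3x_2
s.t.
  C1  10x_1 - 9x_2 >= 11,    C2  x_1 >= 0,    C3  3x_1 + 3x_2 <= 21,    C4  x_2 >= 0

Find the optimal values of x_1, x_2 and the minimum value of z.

x_1 = 74/19, x_2 = 59/19, minimum z = -29/19

Extreme points and z = 2x_1 - 3x_2:
  (74/19, 59/19) → z = -29/19
  (11/10, 0) → z = 11/5
  (7, 0) → z = 14

The optimum lies where 10x_1 - 9x_2 = 11 and 3x_1 + 3x_2 = 21.
Solving simultaneously gives x_1 = 74/19, x_2 = 59/19.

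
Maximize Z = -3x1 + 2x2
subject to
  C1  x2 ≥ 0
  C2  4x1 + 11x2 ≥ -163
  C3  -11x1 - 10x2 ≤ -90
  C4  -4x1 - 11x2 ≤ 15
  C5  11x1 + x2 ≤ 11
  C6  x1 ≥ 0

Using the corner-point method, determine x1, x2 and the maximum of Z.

x1 = 0, x2 = 11, maximum Z = 22

Vertices and Z = -3x1 + 2x2:
  (20/99, 79/9) → Z = 1678/99
  (0, 9) → Z = 18
  (0, 11) → Z = 22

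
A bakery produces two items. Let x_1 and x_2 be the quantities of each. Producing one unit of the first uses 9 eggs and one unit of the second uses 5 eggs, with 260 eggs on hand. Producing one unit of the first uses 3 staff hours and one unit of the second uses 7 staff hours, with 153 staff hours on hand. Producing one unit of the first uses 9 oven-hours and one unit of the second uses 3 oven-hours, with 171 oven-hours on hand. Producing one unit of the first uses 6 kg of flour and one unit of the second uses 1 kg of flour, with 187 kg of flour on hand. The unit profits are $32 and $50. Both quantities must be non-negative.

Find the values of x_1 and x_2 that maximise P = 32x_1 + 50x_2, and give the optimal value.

x_1 = 41/3, x_2 = 16, maximum P = 3712/3

Feasible corners and P = 32x_1 + 50x_2:
  (0, 0) → P = 0
  (0, 153/7) → P = 7650/7
  (19, 0) → P = 608
  (41/3, 16) → P = 3712/3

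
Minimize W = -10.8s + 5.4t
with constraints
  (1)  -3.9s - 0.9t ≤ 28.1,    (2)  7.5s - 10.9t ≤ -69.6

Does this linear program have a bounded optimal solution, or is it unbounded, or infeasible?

unbounded

From the feasible point (-36893/4926, 2023/1642), moving in the direction (10.9, 7.5) keeps every constraint satisfied while W decreases without bound.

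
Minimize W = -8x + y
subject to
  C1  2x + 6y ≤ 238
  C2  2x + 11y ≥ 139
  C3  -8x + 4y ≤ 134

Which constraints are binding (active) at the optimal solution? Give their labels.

Corner points and W = -8x + y:
  (892/5, -99/5) → W = -1447
  (37/14, 543/14) → W = 247/14
  (-153/16, 115/8) → W = 727/8

The minimum is at (892/5, -99/5). Substituting into each constraint, equality holds for C1 and C2; the remaining constraints have slack.

C1 and C2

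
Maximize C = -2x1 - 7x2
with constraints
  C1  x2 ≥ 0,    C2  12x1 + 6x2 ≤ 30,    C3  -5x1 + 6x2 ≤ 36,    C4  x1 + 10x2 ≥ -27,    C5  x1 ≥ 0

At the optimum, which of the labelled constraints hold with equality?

C1 and C5

Feasible corners and C = -2x1 - 7x2:
  (5/2, 0) → C = -5
  (0, 0) → C = 0
  (0, 5) → C = -35

The maximum is at (0, 0). Substituting into each constraint, equality holds for C1 and C5; the remaining constraints have slack.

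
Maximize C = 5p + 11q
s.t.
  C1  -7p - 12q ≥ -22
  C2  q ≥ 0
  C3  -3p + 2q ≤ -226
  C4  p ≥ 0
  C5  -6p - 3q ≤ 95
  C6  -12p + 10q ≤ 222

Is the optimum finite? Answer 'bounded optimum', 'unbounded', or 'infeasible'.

The boundaries -7p - 12q = -22 and q = 0 meet at (22/7, 0), but that point violates -3p + 2q ≤ -226. Every candidate vertex is excluded by some other constraint, so the feasible region is empty.

infeasible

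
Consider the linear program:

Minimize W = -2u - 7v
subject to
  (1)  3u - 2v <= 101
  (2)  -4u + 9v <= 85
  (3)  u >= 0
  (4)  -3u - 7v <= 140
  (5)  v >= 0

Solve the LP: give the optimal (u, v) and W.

Feasible corners and W = -2u - 7v:
  (1079/19, 659/19) → W = -6771/19
  (101/3, 0) → W = -202/3
  (0, 85/9) → W = -595/9
  (0, 0) → W = 0

The optimum lies where 3u - 2v = 101 and -4u + 9v = 85.
Solving simultaneously gives u = 1079/19, v = 659/19.

u = 1079/19, v = 659/19, minimum W = -6771/19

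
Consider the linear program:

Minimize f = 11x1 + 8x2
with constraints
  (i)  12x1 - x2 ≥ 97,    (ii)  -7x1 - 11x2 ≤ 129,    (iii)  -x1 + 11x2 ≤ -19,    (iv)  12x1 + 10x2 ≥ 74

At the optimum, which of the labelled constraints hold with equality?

Extreme points and f = 11x1 + 8x2:
  (8, -1) → f = 80
  (87/11, -23/11) → f = 773/11
  (1052/31, -1033/31) → f = 3308/31
The feasible region is unbounded (it extends along (11, 1), (11, -7)), but f strictly increases along every unbounded feasible direction, so there is no improving ray and the minimum is attained at a vertex.

The minimum is at (87/11, -23/11). Substituting into each constraint, equality holds for (i) and (iv); the remaining constraints have slack.

(i) and (iv)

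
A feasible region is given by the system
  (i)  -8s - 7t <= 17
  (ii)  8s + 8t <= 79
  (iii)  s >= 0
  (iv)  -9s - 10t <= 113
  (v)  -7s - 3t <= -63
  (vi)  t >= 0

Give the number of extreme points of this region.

Of the 15 pairwise boundary intersections, those satisfying every inequality are:
  (267/32, 49/32)
  (79/8, 0)
  (9, 0)

3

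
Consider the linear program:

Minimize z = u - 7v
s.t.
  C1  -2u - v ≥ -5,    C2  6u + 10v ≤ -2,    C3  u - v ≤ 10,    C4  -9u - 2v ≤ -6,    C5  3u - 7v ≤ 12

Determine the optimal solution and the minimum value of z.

u = 32/39, v = -9/13, minimum z = 17/3

Vertices and z = u - 7v:
  (32/39, -9/13) → z = 17/3
  (53/36, -13/12) → z = 163/18
  (22/23, -30/23) → z = 232/23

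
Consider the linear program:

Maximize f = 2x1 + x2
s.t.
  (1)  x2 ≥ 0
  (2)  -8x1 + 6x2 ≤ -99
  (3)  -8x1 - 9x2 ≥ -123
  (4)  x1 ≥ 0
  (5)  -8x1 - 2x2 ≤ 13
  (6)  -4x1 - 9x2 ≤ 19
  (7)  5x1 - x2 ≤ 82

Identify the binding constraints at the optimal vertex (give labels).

(1) and (3)

Corner points and f = 2x1 + x2:
  (99/8, 0) → f = 99/4
  (123/8, 0) → f = 123/4
  (543/40, 8/5) → f = 115/4

The maximum is at (123/8, 0). Substituting into each constraint, equality holds for (1) and (3); the remaining constraints have slack.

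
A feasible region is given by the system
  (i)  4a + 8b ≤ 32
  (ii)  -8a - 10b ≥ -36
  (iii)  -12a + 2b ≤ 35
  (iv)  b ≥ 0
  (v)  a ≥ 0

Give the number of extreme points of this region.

3

The feasible vertices (each the meet of two boundaries and inside every other half-plane) are:
  (9/2, 0)
  (0, 18/5)
  (0, 0)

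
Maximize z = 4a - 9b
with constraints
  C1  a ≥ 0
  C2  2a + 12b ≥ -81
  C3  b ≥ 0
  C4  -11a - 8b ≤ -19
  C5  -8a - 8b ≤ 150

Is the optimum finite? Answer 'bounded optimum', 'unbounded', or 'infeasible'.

From the feasible point (0, 19/8), moving in the direction (1, 0) keeps every constraint satisfied while z increases without bound.

unbounded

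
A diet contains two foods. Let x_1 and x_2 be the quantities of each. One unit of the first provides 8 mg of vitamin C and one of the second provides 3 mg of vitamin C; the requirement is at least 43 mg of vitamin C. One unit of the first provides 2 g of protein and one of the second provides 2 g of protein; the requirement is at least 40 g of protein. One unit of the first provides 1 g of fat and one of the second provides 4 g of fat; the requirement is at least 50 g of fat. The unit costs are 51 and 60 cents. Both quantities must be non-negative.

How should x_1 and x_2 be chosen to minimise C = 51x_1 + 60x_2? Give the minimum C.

Extreme points and C = 51x_1 + 60x_2:
  (0, 20) → C = 1200
  (50, 0) → C = 2550
  (10, 10) → C = 1110
The feasible region is unbounded (it extends along (0, 1), (1, 0)), but C strictly increases along every unbounded feasible direction, so there is no improving ray and the minimum is attained at a vertex.

The optimum lies where 2x_1 + 2x_2 = 40 and x_1 + 4x_2 = 50.
Solving simultaneously gives x_1 = 10, x_2 = 10.

x_1 = 10, x_2 = 10, minimum C = 1110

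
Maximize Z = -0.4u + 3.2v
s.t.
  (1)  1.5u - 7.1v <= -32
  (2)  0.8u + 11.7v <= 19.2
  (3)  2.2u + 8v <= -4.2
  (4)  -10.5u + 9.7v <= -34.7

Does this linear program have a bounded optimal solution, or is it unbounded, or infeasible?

infeasible

The boundaries 1.5u - 7.1v = -32 and 2.2u + 8v = -4.2 meet at (-14291/1381, 3205/1381), but that point violates -10.5u + 9.7v ≤ -34.7. Every candidate vertex is excluded by some other constraint, so the feasible region is empty.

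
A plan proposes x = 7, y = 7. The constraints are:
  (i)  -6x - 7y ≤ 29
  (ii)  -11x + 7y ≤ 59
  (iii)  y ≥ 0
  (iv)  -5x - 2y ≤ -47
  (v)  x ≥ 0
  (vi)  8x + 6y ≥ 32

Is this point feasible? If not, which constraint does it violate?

(i): -91 ≤ 29 ✓
(ii): -28 ≤ 59 ✓
(iii): 7 ≥ 0 ✓
(iv): -49 ≤ -47 ✓
(v): 7 ≥ 0 ✓
(vi): 98 ≥ 32 ✓

feasible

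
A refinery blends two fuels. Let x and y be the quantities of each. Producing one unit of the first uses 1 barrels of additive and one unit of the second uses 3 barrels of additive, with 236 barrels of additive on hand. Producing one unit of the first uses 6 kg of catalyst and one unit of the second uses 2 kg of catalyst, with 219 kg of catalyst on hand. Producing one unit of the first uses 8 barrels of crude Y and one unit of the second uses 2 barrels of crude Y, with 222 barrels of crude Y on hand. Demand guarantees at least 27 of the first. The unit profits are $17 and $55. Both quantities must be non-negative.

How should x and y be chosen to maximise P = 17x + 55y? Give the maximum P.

x = 27, y = 3, maximum P = 624

Extreme points and P = 17x + 55y:
  (111/4, 0) → P = 1887/4
  (27, 0) → P = 459
  (27, 3) → P = 624

The binding constraints are 8x + 2y = 222 and x = 27.
Solving simultaneously gives x = 27, y = 3.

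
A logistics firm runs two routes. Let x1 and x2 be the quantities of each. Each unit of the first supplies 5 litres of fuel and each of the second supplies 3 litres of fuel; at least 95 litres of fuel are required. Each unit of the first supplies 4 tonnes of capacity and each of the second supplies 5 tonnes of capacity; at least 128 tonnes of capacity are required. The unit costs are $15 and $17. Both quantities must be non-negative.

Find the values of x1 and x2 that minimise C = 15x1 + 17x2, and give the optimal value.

Feasible corners and C = 15x1 + 17x2:
  (0, 95/3) → C = 1615/3
  (32, 0) → C = 480
  (7, 20) → C = 445
The feasible region is unbounded (it extends along (0, 1), (1, 0)), but C strictly increases along every unbounded feasible direction, so there is no improving ray and the minimum is attained at a vertex.

At the optimal vertex, 5x1 + 3x2 = 95 and 4x1 + 5x2 = 128.
Solving simultaneously gives x1 = 7, x2 = 20.

x1 = 7, x2 = 20, minimum C = 445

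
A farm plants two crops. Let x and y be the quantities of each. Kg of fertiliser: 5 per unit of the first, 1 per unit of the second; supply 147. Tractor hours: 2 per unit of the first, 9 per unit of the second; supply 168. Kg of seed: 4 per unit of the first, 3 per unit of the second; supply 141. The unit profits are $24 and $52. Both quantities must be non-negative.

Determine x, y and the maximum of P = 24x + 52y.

Feasible corners and P = 24x + 52y:
  (0, 0) → P = 0
  (0, 56/3) → P = 2912/3
  (147/5, 0) → P = 3528/5
  (300/11, 117/11) → P = 13284/11
  (51/2, 13) → P = 1288

x = 51/2, y = 13, maximum P = 1288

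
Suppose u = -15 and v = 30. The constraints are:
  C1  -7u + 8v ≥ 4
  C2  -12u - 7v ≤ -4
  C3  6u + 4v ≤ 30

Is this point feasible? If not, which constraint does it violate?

C1: 345 ≥ 4 ✓
C2: -30 ≤ -4 ✓
C3: 30 ≤ 30 ✓

feasible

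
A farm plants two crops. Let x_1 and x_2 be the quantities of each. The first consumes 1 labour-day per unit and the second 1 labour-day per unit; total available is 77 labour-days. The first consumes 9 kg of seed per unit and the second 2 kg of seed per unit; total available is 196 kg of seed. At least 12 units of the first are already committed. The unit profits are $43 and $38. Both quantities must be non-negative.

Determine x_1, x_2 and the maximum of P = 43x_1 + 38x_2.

Corner points and P = 43x_1 + 38x_2:
  (196/9, 0) → P = 8428/9
  (12, 0) → P = 516
  (12, 44) → P = 2188

x_1 = 12, x_2 = 44, maximum P = 2188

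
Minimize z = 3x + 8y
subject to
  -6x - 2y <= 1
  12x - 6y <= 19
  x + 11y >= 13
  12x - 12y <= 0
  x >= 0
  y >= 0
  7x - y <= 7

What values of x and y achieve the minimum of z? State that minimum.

x = 0, y = 13/11, minimum z = 104/11

The feasible region is unbounded (it extends along (0, 1), (1, 7)), but z strictly increases along every unbounded feasible direction, so there is no improving ray and the minimum is attained at a vertex.

At the optimal vertex, x + 11y = 13 and x = 0.
Solving simultaneously gives x = 0, y = 13/11.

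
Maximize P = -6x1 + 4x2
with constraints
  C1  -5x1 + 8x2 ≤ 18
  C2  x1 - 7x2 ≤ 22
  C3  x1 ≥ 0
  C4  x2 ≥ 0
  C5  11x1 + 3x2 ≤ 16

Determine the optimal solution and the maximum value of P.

x1 = 0, x2 = 9/4, maximum P = 9

The optimum lies where -5x1 + 8x2 = 18 and x1 = 0.
Solving simultaneously gives x1 = 0, x2 = 9/4.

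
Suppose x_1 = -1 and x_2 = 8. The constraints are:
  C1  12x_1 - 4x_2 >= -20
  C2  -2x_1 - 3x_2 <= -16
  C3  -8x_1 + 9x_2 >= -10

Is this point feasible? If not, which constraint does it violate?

not feasible — violates C1

Constraint C1: 12x_1 - 4x_2 = -44, which is not ≥ -20. All other constraints are satisfied.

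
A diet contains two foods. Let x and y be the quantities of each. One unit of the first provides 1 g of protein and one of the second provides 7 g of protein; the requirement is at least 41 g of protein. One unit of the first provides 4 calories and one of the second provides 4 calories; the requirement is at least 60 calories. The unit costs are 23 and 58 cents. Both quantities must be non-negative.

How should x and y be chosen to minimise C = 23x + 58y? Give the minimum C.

x = 32/3, y = 13/3, minimum C = 1490/3

Vertices and C = 23x + 58y:
  (0, 15) → C = 870
  (41, 0) → C = 943
  (32/3, 13/3) → C = 1490/3
The feasible region is unbounded (it extends along (0, 1), (1, 0)), but C strictly increases along every unbounded feasible direction, so there is no improving ray and the minimum is attained at a vertex.

The optimum lies where x + 7y = 41 and 4x + 4y = 60.
Solving simultaneously gives x = 32/3, y = 13/3.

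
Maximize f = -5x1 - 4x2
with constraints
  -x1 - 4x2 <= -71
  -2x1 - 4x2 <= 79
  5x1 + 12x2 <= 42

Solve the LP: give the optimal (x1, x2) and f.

x1 = -279, x2 = 479/4, maximum f = 916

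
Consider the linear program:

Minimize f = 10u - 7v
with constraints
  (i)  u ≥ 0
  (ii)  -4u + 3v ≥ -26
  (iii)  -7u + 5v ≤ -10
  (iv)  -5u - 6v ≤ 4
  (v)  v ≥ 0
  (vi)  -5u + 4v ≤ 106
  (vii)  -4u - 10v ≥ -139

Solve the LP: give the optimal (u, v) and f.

Extreme points and f = 10u - 7v:
  (13/2, 0) → f = 65
  (677/52, 113/13) → f = 1803/26
  (10/7, 0) → f = 100/7
  (53/6, 311/30) → f = 473/30

u = 10/7, v = 0, minimum f = 100/7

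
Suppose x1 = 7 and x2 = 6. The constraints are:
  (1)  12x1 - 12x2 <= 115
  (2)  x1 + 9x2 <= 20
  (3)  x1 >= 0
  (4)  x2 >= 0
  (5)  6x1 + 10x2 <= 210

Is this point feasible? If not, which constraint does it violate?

not feasible — violates (2)

Constraint (2): x1 + 9x2 = 61, which is not ≤ 20. All other constraints are satisfied.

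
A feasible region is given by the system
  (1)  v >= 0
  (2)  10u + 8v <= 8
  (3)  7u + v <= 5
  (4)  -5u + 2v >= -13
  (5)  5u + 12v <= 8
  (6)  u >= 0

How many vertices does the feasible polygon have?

5

Intersecting each pair of boundary lines and keeping only the points that satisfy every inequality leaves:
  (5/7, 0)
  (0, 0)
  (16/23, 3/23)
  (2/5, 1/2)
  (0, 2/3)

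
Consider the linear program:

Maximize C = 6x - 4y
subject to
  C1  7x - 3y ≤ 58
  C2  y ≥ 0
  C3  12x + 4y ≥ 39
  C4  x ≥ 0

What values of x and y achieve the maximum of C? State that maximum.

The feasible region is unbounded (it extends along (0, 1), (3, 7)), but C strictly decreases along every unbounded feasible direction, so there is no improving ray and the maximum is attained at a vertex.

The optimum lies where 7x - 3y = 58 and y = 0.
Solving simultaneously gives x = 58/7, y = 0.

x = 58/7, y = 0, maximum C = 348/7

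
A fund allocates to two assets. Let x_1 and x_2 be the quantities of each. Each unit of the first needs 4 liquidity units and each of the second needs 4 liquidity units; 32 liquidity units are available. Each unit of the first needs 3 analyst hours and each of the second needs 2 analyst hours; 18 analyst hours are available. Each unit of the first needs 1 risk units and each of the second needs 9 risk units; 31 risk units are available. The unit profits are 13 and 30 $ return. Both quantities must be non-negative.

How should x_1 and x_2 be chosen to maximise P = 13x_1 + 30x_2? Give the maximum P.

Corner points and P = 13x_1 + 30x_2:
  (0, 0) → P = 0
  (0, 31/9) → P = 310/3
  (6, 0) → P = 78
  (4, 3) → P = 142

The optimum lies where 3x_1 + 2x_2 = 18 and x_1 + 9x_2 = 31.
Solving simultaneously gives x_1 = 4, x_2 = 3.

x_1 = 4, x_2 = 3, maximum P = 142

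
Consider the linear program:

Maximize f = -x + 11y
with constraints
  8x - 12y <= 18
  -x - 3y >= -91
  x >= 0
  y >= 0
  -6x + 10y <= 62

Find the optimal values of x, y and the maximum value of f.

Feasible corners and f = -x + 11y:
  (191/6, 355/18) → f = 1666/9
  (9/4, 0) → f = -9/4
  (181/7, 152/7) → f = 213
  (0, 0) → f = 0
  (0, 31/5) → f = 341/5

x = 181/7, y = 152/7, maximum f = 213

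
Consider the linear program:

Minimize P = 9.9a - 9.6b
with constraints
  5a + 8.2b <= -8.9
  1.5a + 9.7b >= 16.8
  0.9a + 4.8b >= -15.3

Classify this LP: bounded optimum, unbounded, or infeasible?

unbounded

From the feasible point (-22409/3620, 1947/724), moving in the direction (-4.8, 0.9) keeps every constraint satisfied while P decreases without bound.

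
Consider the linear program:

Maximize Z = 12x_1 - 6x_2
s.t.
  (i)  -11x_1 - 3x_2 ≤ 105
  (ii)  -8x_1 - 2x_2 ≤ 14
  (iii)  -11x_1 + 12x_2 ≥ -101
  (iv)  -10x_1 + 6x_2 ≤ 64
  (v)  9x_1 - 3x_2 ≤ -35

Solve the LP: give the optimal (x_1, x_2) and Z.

x_1 = -8/3, x_2 = 11/3, maximum Z = -54

Feasible corners and Z = 12x_1 - 6x_2:
  (-53/17, 93/17) → Z = -1194/17
  (-8/3, 11/3) → Z = -54
  (-3/4, 113/12) → Z = -131/2

At the optimal vertex, -8x_1 - 2x_2 = 14 and 9x_1 - 3x_2 = -35.
Solving simultaneously gives x_1 = -8/3, x_2 = 11/3.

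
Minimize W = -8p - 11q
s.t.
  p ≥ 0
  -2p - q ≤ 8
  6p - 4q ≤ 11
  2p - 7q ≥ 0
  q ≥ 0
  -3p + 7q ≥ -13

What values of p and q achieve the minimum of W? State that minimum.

p = 77/34, q = 11/17, minimum W = -429/17

Extreme points and W = -8p - 11q:
  (0, 0) → W = 0
  (77/34, 11/17) → W = -429/17
  (11/6, 0) → W = -44/3

At the optimal vertex, 6p - 4q = 11 and 2p - 7q = 0.
Solving simultaneously gives p = 77/34, q = 11/17.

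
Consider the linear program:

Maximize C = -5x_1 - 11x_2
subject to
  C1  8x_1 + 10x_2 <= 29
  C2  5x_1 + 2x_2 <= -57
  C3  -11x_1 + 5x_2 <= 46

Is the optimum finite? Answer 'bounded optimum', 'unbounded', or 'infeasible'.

unbounded

From the feasible point (-377/47, -397/47), moving in the direction (-5, -11) keeps every constraint satisfied while C increases without bound.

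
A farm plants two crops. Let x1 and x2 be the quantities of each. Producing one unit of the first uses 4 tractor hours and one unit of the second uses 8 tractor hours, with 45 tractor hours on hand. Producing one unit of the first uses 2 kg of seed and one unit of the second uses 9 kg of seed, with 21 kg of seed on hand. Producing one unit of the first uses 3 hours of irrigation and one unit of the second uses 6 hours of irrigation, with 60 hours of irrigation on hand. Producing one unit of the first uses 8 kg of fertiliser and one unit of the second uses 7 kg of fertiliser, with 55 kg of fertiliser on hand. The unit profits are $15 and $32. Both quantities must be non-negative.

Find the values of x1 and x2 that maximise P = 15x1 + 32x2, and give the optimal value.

The binding constraints are 2x1 + 9x2 = 21 and 8x1 + 7x2 = 55.
Solving simultaneously gives x1 = 6, x2 = 1.

x1 = 6, x2 = 1, maximum P = 122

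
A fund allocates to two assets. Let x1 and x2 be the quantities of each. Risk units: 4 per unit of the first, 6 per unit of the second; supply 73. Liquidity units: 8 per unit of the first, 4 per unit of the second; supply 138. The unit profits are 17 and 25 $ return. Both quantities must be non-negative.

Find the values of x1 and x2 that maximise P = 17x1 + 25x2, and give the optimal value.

x1 = 67/4, x2 = 1, maximum P = 1239/4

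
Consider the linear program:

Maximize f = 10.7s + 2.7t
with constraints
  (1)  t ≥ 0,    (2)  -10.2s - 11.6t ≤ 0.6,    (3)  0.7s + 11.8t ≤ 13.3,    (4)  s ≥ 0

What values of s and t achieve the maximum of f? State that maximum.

Feasible corners and f = 10.7s + 2.7t:
  (19, 0) → f = 2033/10
  (0, 0) → f = 0
  (0, 133/118) → f = 3591/1180

s = 19, t = 0, maximum f = 203.3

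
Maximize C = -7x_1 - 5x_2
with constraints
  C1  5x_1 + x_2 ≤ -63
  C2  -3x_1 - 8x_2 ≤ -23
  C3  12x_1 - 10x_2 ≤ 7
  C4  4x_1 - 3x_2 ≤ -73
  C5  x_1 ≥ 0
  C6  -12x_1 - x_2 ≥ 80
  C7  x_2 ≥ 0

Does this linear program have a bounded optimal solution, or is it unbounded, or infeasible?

The boundaries 5x_1 + x_2 = -63 and -3x_1 - 8x_2 = -23 meet at (-527/37, 304/37), but that point violates x_1 ≥ 0. Every candidate vertex is excluded by some other constraint, so the feasible region is empty.

infeasible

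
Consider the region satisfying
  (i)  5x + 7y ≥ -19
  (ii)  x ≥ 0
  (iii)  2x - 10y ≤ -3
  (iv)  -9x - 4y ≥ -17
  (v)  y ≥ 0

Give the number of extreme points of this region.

3

Of the 10 pairwise boundary intersections, those satisfying every inequality are:
  (0, 3/10)
  (0, 17/4)
  (79/49, 61/98)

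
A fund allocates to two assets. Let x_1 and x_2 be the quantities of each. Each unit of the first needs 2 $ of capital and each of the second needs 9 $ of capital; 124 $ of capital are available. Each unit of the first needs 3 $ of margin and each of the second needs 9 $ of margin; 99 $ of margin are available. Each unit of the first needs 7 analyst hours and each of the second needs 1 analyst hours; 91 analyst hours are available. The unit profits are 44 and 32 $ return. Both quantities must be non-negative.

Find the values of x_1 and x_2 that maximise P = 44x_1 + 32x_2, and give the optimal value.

At the optimal vertex, 3x_1 + 9x_2 = 99 and 7x_1 + x_2 = 91.
Solving simultaneously gives x_1 = 12, x_2 = 7.

x_1 = 12, x_2 = 7, maximum P = 752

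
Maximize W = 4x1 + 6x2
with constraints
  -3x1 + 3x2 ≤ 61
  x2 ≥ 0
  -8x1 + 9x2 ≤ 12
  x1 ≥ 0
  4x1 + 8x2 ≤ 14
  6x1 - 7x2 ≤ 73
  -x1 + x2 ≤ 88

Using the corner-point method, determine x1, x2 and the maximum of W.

x1 = 7/2, x2 = 0, maximum W = 14

Extreme points and W = 4x1 + 6x2:
  (0, 0) → W = 0
  (7/2, 0) → W = 14
  (0, 4/3) → W = 8
  (3/10, 8/5) → W = 54/5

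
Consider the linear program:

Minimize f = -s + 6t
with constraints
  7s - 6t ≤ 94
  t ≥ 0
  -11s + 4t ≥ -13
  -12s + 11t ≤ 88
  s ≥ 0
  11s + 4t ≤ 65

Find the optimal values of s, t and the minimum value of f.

Vertices and f = -s + 6t:
  (13/11, 0) → f = -13/11
  (0, 0) → f = 0
  (39/11, 13/2) → f = 390/11
  (0, 8) → f = 48
  (363/169, 1748/169) → f = 10125/169

s = 13/11, t = 0, minimum f = -13/11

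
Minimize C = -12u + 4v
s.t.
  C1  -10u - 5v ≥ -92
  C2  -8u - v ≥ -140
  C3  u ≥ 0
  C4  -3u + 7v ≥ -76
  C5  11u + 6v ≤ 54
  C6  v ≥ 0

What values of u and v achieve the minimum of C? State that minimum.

Vertices and C = -12u + 4v:
  (0, 9) → C = 36
  (0, 0) → C = 0
  (54/11, 0) → C = -648/11

The optimum lies where 11u + 6v = 54 and v = 0.
Solving simultaneously gives u = 54/11, v = 0.

u = 54/11, v = 0, minimum C = -648/11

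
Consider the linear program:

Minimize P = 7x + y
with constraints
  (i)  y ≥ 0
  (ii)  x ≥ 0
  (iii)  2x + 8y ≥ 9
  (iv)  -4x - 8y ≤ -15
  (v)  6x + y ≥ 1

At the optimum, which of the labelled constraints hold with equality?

Corner points and P = 7x + y:
  (9/2, 0) → P = 63/2
  (0, 15/8) → P = 15/8
  (3, 3/8) → P = 171/8
The feasible region is unbounded (it extends along (0, 1), (1, 0)), but P strictly increases along every unbounded feasible direction, so there is no improving ray and the minimum is attained at a vertex.

The minimum is at (0, 15/8). Substituting into each constraint, equality holds for (ii) and (iv); the remaining constraints have slack.

(ii) and (iv)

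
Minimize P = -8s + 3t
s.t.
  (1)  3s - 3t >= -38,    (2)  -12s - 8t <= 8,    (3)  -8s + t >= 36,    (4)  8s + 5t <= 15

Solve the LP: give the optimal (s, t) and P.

s = -74/19, t = 92/19, minimum P = 868/19

Extreme points and P = -8s + 3t:
  (-82/15, 36/5) → P = 196/3
  (-145/39, 349/39) → P = 2207/39
  (-74/19, 92/19) → P = 868/19
  (-55/16, 17/2) → P = 53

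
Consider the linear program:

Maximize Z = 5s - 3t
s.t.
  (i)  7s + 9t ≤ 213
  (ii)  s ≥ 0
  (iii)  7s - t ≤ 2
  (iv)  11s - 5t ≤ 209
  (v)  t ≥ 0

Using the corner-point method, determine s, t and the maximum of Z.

Corner points and Z = 5s - 3t:
  (0, 71/3) → Z = -71
  (33/10, 211/10) → Z = -234/5
  (0, 0) → Z = 0
  (2/7, 0) → Z = 10/7

s = 2/7, t = 0, maximum Z = 10/7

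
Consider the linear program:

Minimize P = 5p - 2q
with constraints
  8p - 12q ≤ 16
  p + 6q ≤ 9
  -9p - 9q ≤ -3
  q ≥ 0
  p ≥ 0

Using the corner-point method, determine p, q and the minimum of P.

p = 0, q = 3/2, minimum P = -3

Vertices and P = 5p - 2q:
  (17/5, 14/15) → P = 227/15
  (2, 0) → P = 10
  (0, 3/2) → P = -3
  (1/3, 0) → P = 5/3
  (0, 1/3) → P = -2/3

The binding constraints are p + 6q = 9 and p = 0.
Solving simultaneously gives p = 0, q = 3/2.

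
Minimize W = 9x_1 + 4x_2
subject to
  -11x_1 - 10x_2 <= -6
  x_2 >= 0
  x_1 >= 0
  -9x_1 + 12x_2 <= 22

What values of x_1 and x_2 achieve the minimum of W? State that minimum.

Extreme points and W = 9x_1 + 4x_2:
  (6/11, 0) → W = 54/11
  (0, 3/5) → W = 12/5
  (0, 11/6) → W = 22/3
The feasible region is unbounded (it extends along (4, 3), (1, 0)), but W strictly increases along every unbounded feasible direction, so there is no improving ray and the minimum is attained at a vertex.

At the optimal vertex, -11x_1 - 10x_2 = -6 and x_1 = 0.
Solving simultaneously gives x_1 = 0, x_2 = 3/5.

x_1 = 0, x_2 = 3/5, minimum W = 12/5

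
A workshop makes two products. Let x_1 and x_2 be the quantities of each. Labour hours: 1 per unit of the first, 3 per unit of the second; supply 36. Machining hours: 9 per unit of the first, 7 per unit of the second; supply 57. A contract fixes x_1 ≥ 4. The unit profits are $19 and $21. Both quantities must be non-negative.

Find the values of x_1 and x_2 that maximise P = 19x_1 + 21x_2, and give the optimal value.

x_1 = 4, x_2 = 3, maximum P = 139

Feasible corners and P = 19x_1 + 21x_2:
  (19/3, 0) → P = 361/3
  (4, 0) → P = 76
  (4, 3) → P = 139

The binding constraints are 9x_1 + 7x_2 = 57 and x_1 = 4.
Solving simultaneously gives x_1 = 4, x_2 = 3.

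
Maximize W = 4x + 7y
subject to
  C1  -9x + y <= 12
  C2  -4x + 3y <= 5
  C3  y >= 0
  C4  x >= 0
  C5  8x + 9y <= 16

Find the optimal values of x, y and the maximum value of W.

Extreme points and W = 4x + 7y:
  (0, 5/3) → W = 35/3
  (1/20, 26/15) → W = 37/3
  (0, 0) → W = 0
  (2, 0) → W = 8

x = 1/20, y = 26/15, maximum W = 37/3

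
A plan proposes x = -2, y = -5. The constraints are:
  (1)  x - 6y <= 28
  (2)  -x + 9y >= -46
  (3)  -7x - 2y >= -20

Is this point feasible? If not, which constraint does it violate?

feasible

(1): 28 ≤ 28 ✓
(2): -43 ≥ -46 ✓
(3): 24 ≥ -20 ✓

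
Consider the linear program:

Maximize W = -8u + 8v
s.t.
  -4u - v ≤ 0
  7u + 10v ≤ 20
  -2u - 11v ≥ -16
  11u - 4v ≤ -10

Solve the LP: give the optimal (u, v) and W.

u = -8/21, v = 32/21, maximum W = 320/21

Vertices and W = -8u + 8v:
  (-8/21, 32/21) → W = 320/21
  (-10/27, 40/27) → W = 400/27
  (-46/129, 196/129) → W = 1936/129

At the optimal vertex, -4u - v = 0 and -2u - 11v = -16.
Solving simultaneously gives u = -8/21, v = 32/21.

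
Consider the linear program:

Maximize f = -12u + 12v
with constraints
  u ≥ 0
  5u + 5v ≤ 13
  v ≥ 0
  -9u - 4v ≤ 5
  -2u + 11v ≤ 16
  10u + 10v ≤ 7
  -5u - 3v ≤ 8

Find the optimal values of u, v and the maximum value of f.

u = 0, v = 7/10, maximum f = 42/5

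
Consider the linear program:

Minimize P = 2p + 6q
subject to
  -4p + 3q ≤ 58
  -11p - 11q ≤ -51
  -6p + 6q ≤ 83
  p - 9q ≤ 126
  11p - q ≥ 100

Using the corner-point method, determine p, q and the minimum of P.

p = 369/22, q = -267/22, minimum P = -432/11

Feasible corners and P = 2p + 6q:
  (369/22, -267/22) → P = -432/11
  (1151/132, -49/12) → P = -233/33
  (683/60, 1513/60) → P = 2611/15
The feasible region is unbounded (it extends along (1, 1), (9, 1)), but P strictly increases along every unbounded feasible direction, so there is no improving ray and the minimum is attained at a vertex.

At the optimal vertex, -11p - 11q = -51 and p - 9q = 126.
Solving simultaneously gives p = 369/22, q = -267/22.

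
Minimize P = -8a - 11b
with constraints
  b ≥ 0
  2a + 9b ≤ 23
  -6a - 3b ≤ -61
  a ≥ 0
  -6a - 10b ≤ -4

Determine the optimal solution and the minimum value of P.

Vertices and P = -8a - 11b:
  (23/2, 0) → P = -92
  (61/6, 0) → P = -244/3
  (10, 1/3) → P = -251/3

The binding constraints are b = 0 and 2a + 9b = 23.
Solving simultaneously gives a = 23/2, b = 0.

a = 23/2, b = 0, minimum P = -92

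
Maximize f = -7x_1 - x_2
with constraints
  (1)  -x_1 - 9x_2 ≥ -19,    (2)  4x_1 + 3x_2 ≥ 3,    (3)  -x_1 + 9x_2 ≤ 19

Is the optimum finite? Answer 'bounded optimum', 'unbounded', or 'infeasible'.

bounded optimum

Vertices and f = -7x_1 - x_2:
  (0, 19/9) → f = -19/9
  (-10/13, 79/39) → f = 131/39
The feasible region has finitely many vertices and no improving ray; the maximum is 131/39 at (-10/13, 79/39).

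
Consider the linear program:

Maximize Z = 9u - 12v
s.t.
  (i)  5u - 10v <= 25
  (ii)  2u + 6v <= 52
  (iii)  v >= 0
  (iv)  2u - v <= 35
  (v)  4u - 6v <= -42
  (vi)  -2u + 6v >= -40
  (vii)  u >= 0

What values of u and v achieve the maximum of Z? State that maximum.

u = 5/3, v = 73/9, maximum Z = -247/3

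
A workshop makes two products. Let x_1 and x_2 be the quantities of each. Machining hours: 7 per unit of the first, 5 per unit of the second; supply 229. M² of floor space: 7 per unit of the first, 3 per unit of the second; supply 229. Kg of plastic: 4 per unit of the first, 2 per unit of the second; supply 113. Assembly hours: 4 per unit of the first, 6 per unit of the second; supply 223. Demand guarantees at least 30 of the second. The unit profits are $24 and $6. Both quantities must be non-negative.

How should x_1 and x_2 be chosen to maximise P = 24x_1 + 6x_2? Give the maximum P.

x_1 = 43/4, x_2 = 30, maximum P = 438

The optimum lies where 4x_1 + 6x_2 = 223 and x_2 = 30.
Solving simultaneously gives x_1 = 43/4, x_2 = 30.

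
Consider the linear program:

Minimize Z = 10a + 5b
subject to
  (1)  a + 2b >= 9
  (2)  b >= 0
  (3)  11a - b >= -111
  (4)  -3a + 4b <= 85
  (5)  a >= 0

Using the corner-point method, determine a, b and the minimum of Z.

a = 0, b = 9/2, minimum Z = 45/2

Vertices and Z = 10a + 5b:
  (9, 0) → Z = 90
  (0, 9/2) → Z = 45/2
  (0, 85/4) → Z = 425/4
The feasible region is unbounded (it extends along (4, 3), (1, 0)), but Z strictly increases along every unbounded feasible direction, so there is no improving ray and the minimum is attained at a vertex.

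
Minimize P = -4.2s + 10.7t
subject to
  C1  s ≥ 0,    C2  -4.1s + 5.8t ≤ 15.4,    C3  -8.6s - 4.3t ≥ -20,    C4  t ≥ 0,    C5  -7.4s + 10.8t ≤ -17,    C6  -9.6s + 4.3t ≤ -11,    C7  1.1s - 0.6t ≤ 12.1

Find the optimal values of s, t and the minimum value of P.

s = 100/43, t = 0, minimum P = -420/43

Extreme points and P = -4.2s + 10.7t:
  (100/43, 0) → P = -420/43
  (2891/1247, 18/1247) → P = -59748/6235
  (85/37, 0) → P = -357/37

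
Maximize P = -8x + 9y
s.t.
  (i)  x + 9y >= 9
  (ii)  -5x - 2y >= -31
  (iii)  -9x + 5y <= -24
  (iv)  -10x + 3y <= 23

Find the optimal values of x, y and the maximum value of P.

Vertices and P = -8x + 9y:
  (261/43, 14/43) → P = -1962/43
  (261/86, 57/86) → P = -1575/86
  (203/43, 159/43) → P = -193/43

x = 203/43, y = 159/43, maximum P = -193/43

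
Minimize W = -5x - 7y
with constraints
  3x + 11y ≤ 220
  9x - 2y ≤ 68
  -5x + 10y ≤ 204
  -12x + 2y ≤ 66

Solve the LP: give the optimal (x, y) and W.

Vertices and W = -5x - 7y:
  (396/35, 592/35) → W = -6124/35
  (-44/85, 1712/85) → W = -692/5
  (-134/3, -235) → W = 5605/3
  (-126/55, 1059/55) → W = -6783/55

At the optimal vertex, 3x + 11y = 220 and 9x - 2y = 68.
Solving simultaneously gives x = 396/35, y = 592/35.

x = 396/35, y = 592/35, minimum W = -6124/35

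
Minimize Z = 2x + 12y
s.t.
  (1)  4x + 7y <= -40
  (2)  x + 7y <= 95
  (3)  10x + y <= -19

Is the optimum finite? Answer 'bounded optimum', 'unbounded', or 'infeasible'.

unbounded

From the feasible point (-45, 20), moving in the direction (-7, 1) keeps every constraint satisfied while Z decreases without bound.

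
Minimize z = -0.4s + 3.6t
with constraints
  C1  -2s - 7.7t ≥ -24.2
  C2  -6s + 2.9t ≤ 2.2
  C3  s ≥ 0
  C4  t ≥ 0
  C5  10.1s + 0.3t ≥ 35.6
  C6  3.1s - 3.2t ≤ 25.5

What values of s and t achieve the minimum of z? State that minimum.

The binding constraints are t = 0 and 3.1s - 3.2t = 25.5.
Solving simultaneously gives s = 255/31, t = 0.

s = 255/31, t = 0, minimum z = -102/31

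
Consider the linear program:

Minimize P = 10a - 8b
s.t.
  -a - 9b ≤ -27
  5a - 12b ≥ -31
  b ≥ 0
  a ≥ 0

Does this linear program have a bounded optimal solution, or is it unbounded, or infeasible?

bounded optimum

Feasible corners and P = 10a - 8b:
  (15/19, 166/57) → P = -878/57
  (27, 0) → P = 270
The feasible region has finitely many vertices and no improving ray; the minimum is -878/57 at (15/19, 166/57).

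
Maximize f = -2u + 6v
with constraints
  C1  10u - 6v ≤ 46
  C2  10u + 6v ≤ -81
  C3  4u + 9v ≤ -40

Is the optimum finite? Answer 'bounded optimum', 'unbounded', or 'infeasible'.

unbounded

From the feasible point (-7/4, -127/12), moving in the direction (-9, 4) keeps every constraint satisfied while f increases without bound.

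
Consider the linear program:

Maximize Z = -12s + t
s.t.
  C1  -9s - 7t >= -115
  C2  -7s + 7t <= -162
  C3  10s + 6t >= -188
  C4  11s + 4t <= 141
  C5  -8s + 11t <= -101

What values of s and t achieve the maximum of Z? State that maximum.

Extreme points and Z = -12s + t:
  (-43/14, -367/14) → Z = 149/14
  (109/7, -53/7) → Z = -1361/7
  (799/13, -1739/13) → Z = -11327/13

The optimum lies where -7s + 7t = -162 and 10s + 6t = -188.
Solving simultaneously gives s = -43/14, t = -367/14.

s = -43/14, t = -367/14, maximum Z = 149/14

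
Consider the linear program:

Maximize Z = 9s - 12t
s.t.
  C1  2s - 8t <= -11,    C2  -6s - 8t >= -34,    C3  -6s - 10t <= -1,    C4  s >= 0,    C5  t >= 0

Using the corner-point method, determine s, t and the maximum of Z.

s = 23/8, t = 67/32, maximum Z = 3/4

Corner points and Z = 9s - 12t:
  (23/8, 67/32) → Z = 3/4
  (0, 11/8) → Z = -33/2
  (0, 17/4) → Z = -51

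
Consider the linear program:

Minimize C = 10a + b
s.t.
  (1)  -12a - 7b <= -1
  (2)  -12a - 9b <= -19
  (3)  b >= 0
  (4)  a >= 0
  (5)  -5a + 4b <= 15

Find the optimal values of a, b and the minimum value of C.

Extreme points and C = 10a + b:
  (19/12, 0) → C = 95/6
  (0, 19/9) → C = 19/9
  (0, 15/4) → C = 15/4
The feasible region is unbounded (it extends along (4, 5), (1, 0)), but C strictly increases along every unbounded feasible direction, so there is no improving ray and the minimum is attained at a vertex.

The optimum lies where -12a - 9b = -19 and a = 0.
Solving simultaneously gives a = 0, b = 19/9.

a = 0, b = 19/9, minimum C = 19/9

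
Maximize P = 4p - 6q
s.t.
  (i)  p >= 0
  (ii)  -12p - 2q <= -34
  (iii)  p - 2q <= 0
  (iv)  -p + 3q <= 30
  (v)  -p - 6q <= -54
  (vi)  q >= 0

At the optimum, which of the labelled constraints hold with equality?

(iii) and (iv)

Vertices and P = 4p - 6q:
  (21/19, 197/19) → P = -1098/19
  (48/35, 307/35) → P = -330/7
  (60, 30) → P = 60
  (27/2, 27/4) → P = 27/2

The maximum is at (60, 30). Substituting into each constraint, equality holds for (iii) and (iv); the remaining constraints have slack.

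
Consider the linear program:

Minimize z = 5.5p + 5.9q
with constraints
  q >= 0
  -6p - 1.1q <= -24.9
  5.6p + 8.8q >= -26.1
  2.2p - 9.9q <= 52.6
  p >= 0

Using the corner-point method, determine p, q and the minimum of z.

p = 4.15, q = 0, minimum z = 22.825

Corner points and z = 5.5p + 5.9q:
  (83/20, 0) → z = 913/40
  (263/11, 0) → z = 263/2
  (0, 249/11) → z = 14691/110
The feasible region is unbounded (it extends along (0, 1), (9, 2)), but z strictly increases along every unbounded feasible direction, so there is no improving ray and the minimum is attained at a vertex.

At the optimal vertex, q = 0 and -6p - 1.1q = -24.9.
Solving simultaneously gives p = 83/20, q = 0.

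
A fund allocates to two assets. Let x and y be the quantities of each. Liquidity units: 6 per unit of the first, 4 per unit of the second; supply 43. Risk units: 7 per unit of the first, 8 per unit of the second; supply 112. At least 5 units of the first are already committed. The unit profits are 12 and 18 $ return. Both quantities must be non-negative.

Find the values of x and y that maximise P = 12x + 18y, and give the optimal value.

x = 5, y = 13/4, maximum P = 237/2

Extreme points and P = 12x + 18y:
  (43/6, 0) → P = 86
  (5, 0) → P = 60
  (5, 13/4) → P = 237/2

At the optimal vertex, 6x + 4y = 43 and x = 5.
Solving simultaneously gives x = 5, y = 13/4.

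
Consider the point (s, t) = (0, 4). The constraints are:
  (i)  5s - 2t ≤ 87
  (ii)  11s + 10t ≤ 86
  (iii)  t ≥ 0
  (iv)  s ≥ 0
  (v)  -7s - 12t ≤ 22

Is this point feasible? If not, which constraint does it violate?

(i): -8 ≤ 87 ✓
(ii): 40 ≤ 86 ✓
(iii): 4 ≥ 0 ✓
(iv): 0 ≥ 0 ✓
(v): -48 ≤ 22 ✓

feasible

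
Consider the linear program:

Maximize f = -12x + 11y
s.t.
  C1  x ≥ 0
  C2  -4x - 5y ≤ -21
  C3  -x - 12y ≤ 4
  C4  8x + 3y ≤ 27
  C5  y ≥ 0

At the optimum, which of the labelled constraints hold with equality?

Vertices and f = -12x + 11y:
  (0, 21/5) → f = 231/5
  (0, 9) → f = 99
  (18/7, 15/7) → f = -51/7

The maximum is at (0, 9). Substituting into each constraint, equality holds for C1 and C4; the remaining constraints have slack.

C1 and C4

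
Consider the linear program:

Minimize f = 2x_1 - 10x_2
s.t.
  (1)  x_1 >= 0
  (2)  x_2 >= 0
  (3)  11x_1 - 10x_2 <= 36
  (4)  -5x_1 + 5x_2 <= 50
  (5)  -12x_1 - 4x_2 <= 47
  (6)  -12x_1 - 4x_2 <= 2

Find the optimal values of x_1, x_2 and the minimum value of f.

Corner points and f = 2x_1 - 10x_2:
  (0, 0) → f = 0
  (0, 10) → f = -100
  (36/11, 0) → f = 72/11
  (136, 146) → f = -1188

The optimum lies where 11x_1 - 10x_2 = 36 and -5x_1 + 5x_2 = 50.
Solving simultaneously gives x_1 = 136, x_2 = 146.

x_1 = 136, x_2 = 146, minimum f = -1188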